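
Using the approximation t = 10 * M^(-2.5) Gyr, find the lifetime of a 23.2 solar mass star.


t = 10 * M^(-2.5) = 10 * 23.2^(-2.5) = 0.0039

0.0039 Gyr


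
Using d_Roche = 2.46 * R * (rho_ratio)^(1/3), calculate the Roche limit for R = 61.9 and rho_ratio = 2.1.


d_Roche = 2.46 * 61.9 * 2.1^(1/3) = 194.9989

194.9989


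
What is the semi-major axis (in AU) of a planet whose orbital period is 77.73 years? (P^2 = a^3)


a = P^(2/3) = 77.73^(2/3) = 18.2135

18.2135 AU


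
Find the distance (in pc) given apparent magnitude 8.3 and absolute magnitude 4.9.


d = 10^((m - M + 5)/5) = 10^((8.3 - 4.9 + 5)/5) = 47.863

47.863 pc


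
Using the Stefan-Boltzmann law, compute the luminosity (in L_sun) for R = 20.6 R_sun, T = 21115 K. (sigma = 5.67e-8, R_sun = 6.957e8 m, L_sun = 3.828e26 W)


R = 20.6 * 6.957e8 m = 1.433142e+10 m. L = 4*pi*R^2*sigma*T^4 = 4*pi*(1.433142e+10)^2 * 5.67e-8 * 21115^4 = 2.908946362e+31 W. L/L_sun = 2.908946362e+31 / 3.828e26 = 75991.2843

75991.2843 L_sun


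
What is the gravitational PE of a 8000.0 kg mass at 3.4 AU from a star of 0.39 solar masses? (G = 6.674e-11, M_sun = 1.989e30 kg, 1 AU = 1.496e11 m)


M = 0.39 * 1.989e30 kg = 7.7571e+29 kg; r = 3.4 AU * 1.496e11 m/AU = 5.0864e+11 m. U = -GM*m/r = -(6.674e-11 * 7.7571e+29 * 8000.0) / 5.0864e+11 = -8.143e+11

-8.143e+11 J


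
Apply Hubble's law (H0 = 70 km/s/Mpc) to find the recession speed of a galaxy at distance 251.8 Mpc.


v = H0 * d = 70 * 251.8 = 17626.0

17626.0 km/s


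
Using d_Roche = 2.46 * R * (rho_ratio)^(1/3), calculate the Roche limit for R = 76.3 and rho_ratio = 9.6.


d_Roche = 2.46 * 76.3 * 9.6^(1/3) = 398.9178

398.9178


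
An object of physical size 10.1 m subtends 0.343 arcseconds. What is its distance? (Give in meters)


D = size / theta_rad, theta_rad = 0.343 * pi/(180*3600) = 1.663e-06, D = 6.074e+06

6.074e+06 m


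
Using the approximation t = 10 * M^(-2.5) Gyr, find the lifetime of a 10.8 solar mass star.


t = 10 * M^(-2.5) = 10 * 10.8^(-2.5) = 0.0261

0.0261 Gyr


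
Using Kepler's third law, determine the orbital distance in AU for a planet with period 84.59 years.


a = P^(2/3) = 84.59^(2/3) = 19.2699

19.2699 AU


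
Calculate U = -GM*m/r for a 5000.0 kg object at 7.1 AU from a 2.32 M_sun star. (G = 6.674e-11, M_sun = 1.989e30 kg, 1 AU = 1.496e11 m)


M = 2.32 * 1.989e30 kg = 4.61448e+30 kg; r = 7.1 AU * 1.496e11 m/AU = 1.06216e+12 m. U = -GM*m/r = -(6.674e-11 * 4.61448e+30 * 5000.0) / 1.06216e+12 = -1.450e+12

-1.450e+12 J


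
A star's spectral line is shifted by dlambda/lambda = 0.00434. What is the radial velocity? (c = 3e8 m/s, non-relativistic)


v = (dlambda/lambda) * c = 0.00434 * 3e8 = 1.302e+06

1.302e+06 m/s


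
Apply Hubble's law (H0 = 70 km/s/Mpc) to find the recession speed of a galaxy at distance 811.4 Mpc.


v = H0 * d = 70 * 811.4 = 56798.0

56798.0 km/s


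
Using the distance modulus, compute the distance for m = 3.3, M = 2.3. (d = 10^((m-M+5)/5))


d = 10^((m - M + 5)/5) = 10^((3.3 - 2.3 + 5)/5) = 15.8489

15.8489 pc


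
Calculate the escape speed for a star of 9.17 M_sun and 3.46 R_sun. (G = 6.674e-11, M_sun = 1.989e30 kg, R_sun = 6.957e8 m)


M = 9.17 * 1.989e30 kg = 1.823913e+31 kg; R = 3.46 * 6.957e8 m = 2.407122e+09 m. v_esc = sqrt(2GM/R) = sqrt(2 * 6.674e-11 * 1.823913e+31 / 2.407122e+09) = 1.006e+06

1.006e+06 m/s


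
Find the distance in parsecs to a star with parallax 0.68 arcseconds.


d = 1/p = 1/0.68 = 1.4706

1.4706 pc


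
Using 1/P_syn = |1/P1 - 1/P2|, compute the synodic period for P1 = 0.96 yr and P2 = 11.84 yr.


1/P_syn = |1/P1 - 1/P2| = |1/0.96 - 1/11.84| => P_syn = 1.0447

1.0447 years


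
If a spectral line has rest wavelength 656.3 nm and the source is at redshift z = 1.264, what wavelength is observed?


lam_obs = lam_emit * (1 + z) = 656.3 * (1 + 1.264) = 1485.8632

1485.8632 nm


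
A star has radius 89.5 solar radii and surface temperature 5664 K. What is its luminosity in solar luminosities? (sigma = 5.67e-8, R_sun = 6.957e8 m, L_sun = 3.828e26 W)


R = 89.5 * 6.957e8 m = 6.226515e+10 m. L = 4*pi*R^2*sigma*T^4 = 4*pi*(6.226515e+10)^2 * 5.67e-8 * 5664^4 = 2.842994235e+30 W. L/L_sun = 2.842994235e+30 / 3.828e26 = 7426.8397

7426.8397 L_sun


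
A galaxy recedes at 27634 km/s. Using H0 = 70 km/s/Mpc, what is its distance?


d = v / H0 = 27634 / 70 = 394.7714

394.7714 Mpc


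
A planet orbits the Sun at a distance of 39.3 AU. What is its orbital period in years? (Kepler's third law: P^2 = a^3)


P = a^(3/2) = 39.3^1.5 = 246.3706

246.3706 years


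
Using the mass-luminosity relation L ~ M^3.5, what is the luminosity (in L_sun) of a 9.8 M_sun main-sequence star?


L/L_sun = (M/M_sun)^3.5 = 9.8^3.5 = 2946.397

2946.397 L_sun


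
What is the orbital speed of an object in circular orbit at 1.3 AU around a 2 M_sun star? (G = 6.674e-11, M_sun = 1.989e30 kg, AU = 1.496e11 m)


v = sqrt(GM/r) = sqrt(6.674e-11 * 3.978e+30 / 1.945e+11) = 36947.7518

36947.7518 m/s


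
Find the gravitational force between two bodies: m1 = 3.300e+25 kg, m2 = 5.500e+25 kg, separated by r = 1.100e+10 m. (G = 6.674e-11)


F = G*m1*m2/r^2 = 6.674e-11 * 3.300e+25 * 5.500e+25 / (1.100e+10)^2 = 6.674e-11 * 1.815e+51 / 1.210e+20 = 1.001e+21

1.001e+21 N


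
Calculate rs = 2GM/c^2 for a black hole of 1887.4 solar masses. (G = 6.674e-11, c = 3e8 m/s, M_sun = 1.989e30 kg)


M = 1887.4 * 1.989e30 kg = 3.7540386e+33 kg. rs = 2GM/c^2 = 2 * 6.674e-11 * 3.7540386e+33 / (3e8)^2 = 5.568e+06

5.568e+06 m


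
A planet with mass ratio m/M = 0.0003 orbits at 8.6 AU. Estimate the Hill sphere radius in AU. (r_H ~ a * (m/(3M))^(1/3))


r_H = a * (m/3M)^(1/3) = 8.6 * (0.0003/3)^(1/3) = 0.3992

0.3992 AU


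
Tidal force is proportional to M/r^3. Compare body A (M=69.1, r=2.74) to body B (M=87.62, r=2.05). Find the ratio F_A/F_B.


Ratio = (M1/r1^3) / (M2/r2^3) = (69.1/2.74^3) / (87.62/2.05^3) = 0.3303

0.3303


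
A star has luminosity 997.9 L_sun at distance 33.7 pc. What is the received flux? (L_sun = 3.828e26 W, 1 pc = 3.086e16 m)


F = L / (4*pi*d^2) = 3.820e+29 / (4*pi*(1.040e+18)^2) = 2.811e-08

2.811e-08 W/m^2


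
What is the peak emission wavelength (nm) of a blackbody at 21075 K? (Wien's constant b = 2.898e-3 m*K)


lam_max = b / T = 2.898e-3 / 21075 = 1.375e-07 m = 137.5089 nm

137.5089 nm


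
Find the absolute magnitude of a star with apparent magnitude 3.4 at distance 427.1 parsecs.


M = m - 5*log10(d) + 5 = 3.4 - 5*log10(427.1) + 5 = -4.7526

-4.7526


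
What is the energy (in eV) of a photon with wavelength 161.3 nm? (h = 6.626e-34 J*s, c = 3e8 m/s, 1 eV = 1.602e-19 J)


E = hc/lambda = 6.626e-34 * 3e8 / 1.613e-07 = 1.232e-18 J = 7.6926 eV

7.6926 eV


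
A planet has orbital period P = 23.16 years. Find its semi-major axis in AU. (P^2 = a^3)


a = P^(2/3) = 23.16^(2/3) = 8.125

8.125 AU


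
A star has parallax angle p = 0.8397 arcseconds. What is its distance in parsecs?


d = 1/p = 1/0.8397 = 1.1909

1.1909 pc


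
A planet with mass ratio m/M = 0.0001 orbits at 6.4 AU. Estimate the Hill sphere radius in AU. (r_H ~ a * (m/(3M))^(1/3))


r_H = a * (m/3M)^(1/3) = 6.4 * (0.0001/3)^(1/3) = 0.206

0.206 AU


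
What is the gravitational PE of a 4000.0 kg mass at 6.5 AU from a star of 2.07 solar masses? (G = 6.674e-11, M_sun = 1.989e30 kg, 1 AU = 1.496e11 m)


M = 2.07 * 1.989e30 kg = 4.11723e+30 kg; r = 6.5 AU * 1.496e11 m/AU = 9.724e+11 m. U = -GM*m/r = -(6.674e-11 * 4.11723e+30 * 4000.0) / 9.724e+11 = -1.130e+12

-1.130e+12 J


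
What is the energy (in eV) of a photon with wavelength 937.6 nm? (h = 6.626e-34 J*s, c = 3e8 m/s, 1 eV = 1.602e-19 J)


E = hc/lambda = 6.626e-34 * 3e8 / 9.376e-07 = 2.120e-19 J = 1.3234 eV

1.3234 eV


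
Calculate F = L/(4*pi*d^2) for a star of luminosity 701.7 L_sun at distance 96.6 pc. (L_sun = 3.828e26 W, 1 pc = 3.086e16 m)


F = L / (4*pi*d^2) = 2.686e+29 / (4*pi*(2.981e+18)^2) = 2.405e-09

2.405e-09 W/m^2


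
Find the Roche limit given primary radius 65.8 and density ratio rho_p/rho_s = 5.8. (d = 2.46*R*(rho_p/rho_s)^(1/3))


d_Roche = 2.46 * 65.8 * 5.8^(1/3) = 290.8285

290.8285


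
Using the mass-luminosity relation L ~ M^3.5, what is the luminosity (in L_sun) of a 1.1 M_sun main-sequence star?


L/L_sun = (M/M_sun)^3.5 = 1.1^3.5 = 1.396

1.396 L_sun


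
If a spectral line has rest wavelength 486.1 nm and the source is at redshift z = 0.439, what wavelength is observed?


lam_obs = lam_emit * (1 + z) = 486.1 * (1 + 0.439) = 699.4979

699.4979 nm


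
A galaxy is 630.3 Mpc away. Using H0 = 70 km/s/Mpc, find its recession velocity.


v = H0 * d = 70 * 630.3 = 44121.0

44121.0 km/s


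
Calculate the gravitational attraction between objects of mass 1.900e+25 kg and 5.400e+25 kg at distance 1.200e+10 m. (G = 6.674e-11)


F = G*m1*m2/r^2 = 6.674e-11 * 1.900e+25 * 5.400e+25 / (1.200e+10)^2 = 6.674e-11 * 1.026e+51 / 1.440e+20 = 4.755e+20

4.755e+20 N


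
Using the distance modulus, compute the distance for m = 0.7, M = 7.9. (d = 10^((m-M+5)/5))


d = 10^((m - M + 5)/5) = 10^((0.7 - 7.9 + 5)/5) = 0.3631

0.3631 pc


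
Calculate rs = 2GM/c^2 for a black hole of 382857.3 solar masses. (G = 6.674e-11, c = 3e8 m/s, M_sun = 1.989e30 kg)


M = 382857.3 * 1.989e30 kg = 7.615031697e+35 kg. rs = 2GM/c^2 = 2 * 6.674e-11 * 7.615031697e+35 / (3e8)^2 = 1.129e+09

1.129e+09 m


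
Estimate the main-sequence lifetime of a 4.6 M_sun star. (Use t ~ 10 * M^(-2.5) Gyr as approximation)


t = 10 * M^(-2.5) = 10 * 4.6^(-2.5) = 0.2203

0.2203 Gyr


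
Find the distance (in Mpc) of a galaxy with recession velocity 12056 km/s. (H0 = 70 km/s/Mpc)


d = v / H0 = 12056 / 70 = 172.2286

172.2286 Mpc


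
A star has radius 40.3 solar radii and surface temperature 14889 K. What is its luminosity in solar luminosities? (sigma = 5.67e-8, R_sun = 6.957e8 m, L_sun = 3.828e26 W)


R = 40.3 * 6.957e8 m = 2.803671e+10 m. L = 4*pi*R^2*sigma*T^4 = 4*pi*(2.803671e+10)^2 * 5.67e-8 * 14889^4 = 2.752384742e+31 W. L/L_sun = 2.752384742e+31 / 3.828e26 = 71901.3778

71901.3778 L_sun


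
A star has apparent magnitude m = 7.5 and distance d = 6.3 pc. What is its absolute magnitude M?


M = m - 5*log10(d) + 5 = 7.5 - 5*log10(6.3) + 5 = 8.5033

8.5033


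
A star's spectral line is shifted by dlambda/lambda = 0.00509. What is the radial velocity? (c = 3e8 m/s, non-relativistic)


v = (dlambda/lambda) * c = 0.00509 * 3e8 = 1.527e+06

1.527e+06 m/s


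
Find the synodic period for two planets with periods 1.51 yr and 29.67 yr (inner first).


1/P_syn = |1/P1 - 1/P2| = |1/1.51 - 1/29.67| => P_syn = 1.591

1.591 years


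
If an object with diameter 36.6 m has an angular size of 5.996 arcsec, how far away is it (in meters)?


D = size / theta_rad, theta_rad = 5.996 * pi/(180*3600) = 2.907e-05, D = 1.259e+06

1.259e+06 m


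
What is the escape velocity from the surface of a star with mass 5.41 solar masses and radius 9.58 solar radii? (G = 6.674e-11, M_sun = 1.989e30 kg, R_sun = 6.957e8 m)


M = 5.41 * 1.989e30 kg = 1.076049e+31 kg; R = 9.58 * 6.957e8 m = 6.664806e+09 m. v_esc = sqrt(2GM/R) = sqrt(2 * 6.674e-11 * 1.076049e+31 / 6.664806e+09) = 464226.9689

464226.9689 m/s


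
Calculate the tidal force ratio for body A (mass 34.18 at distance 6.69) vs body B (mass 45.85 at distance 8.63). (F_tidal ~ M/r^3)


Ratio = (M1/r1^3) / (M2/r2^3) = (34.18/6.69^3) / (45.85/8.63^3) = 1.6002

1.6002


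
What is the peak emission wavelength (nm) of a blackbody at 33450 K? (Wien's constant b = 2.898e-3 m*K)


lam_max = b / T = 2.898e-3 / 33450 = 8.664e-08 m = 86.6368 nm

86.6368 nm


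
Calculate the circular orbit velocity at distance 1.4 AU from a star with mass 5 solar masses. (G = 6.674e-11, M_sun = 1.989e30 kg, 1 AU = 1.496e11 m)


v = sqrt(GM/r) = sqrt(6.674e-11 * 9.945e+30 / 2.094e+11) = 56294.4629

56294.4629 m/s


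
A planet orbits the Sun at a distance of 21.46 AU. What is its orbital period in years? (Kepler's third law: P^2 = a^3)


P = a^(3/2) = 21.46^1.5 = 99.4133

99.4133 years


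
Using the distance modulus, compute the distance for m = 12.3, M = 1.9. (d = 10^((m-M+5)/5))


d = 10^((m - M + 5)/5) = 10^((12.3 - 1.9 + 5)/5) = 1202.2644

1202.2644 pc


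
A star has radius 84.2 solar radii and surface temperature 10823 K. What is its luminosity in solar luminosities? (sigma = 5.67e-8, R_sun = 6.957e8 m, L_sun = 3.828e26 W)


R = 84.2 * 6.957e8 m = 5.857794e+10 m. L = 4*pi*R^2*sigma*T^4 = 4*pi*(5.857794e+10)^2 * 5.67e-8 * 10823^4 = 3.354684997e+31 W. L/L_sun = 3.354684997e+31 / 3.828e26 = 87635.4492

87635.4492 L_sun


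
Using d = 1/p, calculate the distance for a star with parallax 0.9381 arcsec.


d = 1/p = 1/0.9381 = 1.066

1.066 pc


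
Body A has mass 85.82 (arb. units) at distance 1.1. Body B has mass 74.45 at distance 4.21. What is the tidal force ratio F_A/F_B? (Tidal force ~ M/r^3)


Ratio = (M1/r1^3) / (M2/r2^3) = (85.82/1.1^3) / (74.45/4.21^3) = 64.6237

64.6237


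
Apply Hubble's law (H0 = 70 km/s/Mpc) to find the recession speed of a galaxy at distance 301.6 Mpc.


v = H0 * d = 70 * 301.6 = 21112.0

21112.0 km/s


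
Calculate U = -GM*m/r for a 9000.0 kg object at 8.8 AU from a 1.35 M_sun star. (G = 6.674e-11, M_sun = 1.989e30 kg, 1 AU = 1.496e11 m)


M = 1.35 * 1.989e30 kg = 2.68515e+30 kg; r = 8.8 AU * 1.496e11 m/AU = 1.31648e+12 m. U = -GM*m/r = -(6.674e-11 * 2.68515e+30 * 9000.0) / 1.31648e+12 = -1.225e+12

-1.225e+12 J


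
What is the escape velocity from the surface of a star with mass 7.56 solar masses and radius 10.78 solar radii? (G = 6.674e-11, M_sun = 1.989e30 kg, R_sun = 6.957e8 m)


M = 7.56 * 1.989e30 kg = 1.503684e+31 kg; R = 10.78 * 6.957e8 m = 7.499646e+09 m. v_esc = sqrt(2GM/R) = sqrt(2 * 6.674e-11 * 1.503684e+31 / 7.499646e+09) = 517328.0254

517328.0254 m/s


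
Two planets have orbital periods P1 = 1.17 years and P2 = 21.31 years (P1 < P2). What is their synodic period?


1/P_syn = |1/P1 - 1/P2| = |1/1.17 - 1/21.31| => P_syn = 1.238

1.238 years


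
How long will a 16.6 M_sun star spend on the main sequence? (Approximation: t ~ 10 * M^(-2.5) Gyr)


t = 10 * M^(-2.5) = 10 * 16.6^(-2.5) = 0.0089

0.0089 Gyr


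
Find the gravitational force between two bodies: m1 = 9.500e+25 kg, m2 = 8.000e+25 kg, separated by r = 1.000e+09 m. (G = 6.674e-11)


F = G*m1*m2/r^2 = 6.674e-11 * 9.500e+25 * 8.000e+25 / (1.000e+09)^2 = 6.674e-11 * 7.600e+51 / 1.000e+18 = 5.072e+23

5.072e+23 N


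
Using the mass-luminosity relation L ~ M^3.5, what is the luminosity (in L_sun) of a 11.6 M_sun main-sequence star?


L/L_sun = (M/M_sun)^3.5 = 11.6^3.5 = 5316.2202

5316.2202 L_sun


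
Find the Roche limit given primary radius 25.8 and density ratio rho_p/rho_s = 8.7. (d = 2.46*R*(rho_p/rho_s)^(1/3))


d_Roche = 2.46 * 25.8 * 8.7^(1/3) = 130.5353

130.5353


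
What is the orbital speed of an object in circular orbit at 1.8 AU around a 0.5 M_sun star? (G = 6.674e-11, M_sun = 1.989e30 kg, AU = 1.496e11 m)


v = sqrt(GM/r) = sqrt(6.674e-11 * 9.945e+29 / 2.693e+11) = 15699.7756

15699.7756 m/s


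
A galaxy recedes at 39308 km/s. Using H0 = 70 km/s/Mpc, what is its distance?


d = v / H0 = 39308 / 70 = 561.5429

561.5429 Mpc


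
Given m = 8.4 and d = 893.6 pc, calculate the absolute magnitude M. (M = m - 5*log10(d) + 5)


M = m - 5*log10(d) + 5 = 8.4 - 5*log10(893.6) + 5 = -1.3557

-1.3557


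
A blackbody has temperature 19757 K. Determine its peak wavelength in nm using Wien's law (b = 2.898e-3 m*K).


lam_max = b / T = 2.898e-3 / 19757 = 1.467e-07 m = 146.6822 nm

146.6822 nm


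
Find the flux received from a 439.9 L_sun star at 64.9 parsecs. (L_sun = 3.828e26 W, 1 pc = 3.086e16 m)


F = L / (4*pi*d^2) = 1.684e+29 / (4*pi*(2.003e+18)^2) = 3.341e-09

3.341e-09 W/m^2


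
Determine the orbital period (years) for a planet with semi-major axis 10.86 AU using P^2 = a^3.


P = a^(3/2) = 10.86^1.5 = 35.7886

35.7886 years


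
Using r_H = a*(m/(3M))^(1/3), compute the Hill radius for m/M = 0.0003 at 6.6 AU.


r_H = a * (m/3M)^(1/3) = 6.6 * (0.0003/3)^(1/3) = 0.3063

0.3063 AU


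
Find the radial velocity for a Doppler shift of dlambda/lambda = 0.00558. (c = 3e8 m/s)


v = (dlambda/lambda) * c = 0.00558 * 3e8 = 1.674e+06

1.674e+06 m/s


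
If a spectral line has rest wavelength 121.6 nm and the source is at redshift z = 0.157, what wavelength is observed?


lam_obs = lam_emit * (1 + z) = 121.6 * (1 + 0.157) = 140.6912

140.6912 nm


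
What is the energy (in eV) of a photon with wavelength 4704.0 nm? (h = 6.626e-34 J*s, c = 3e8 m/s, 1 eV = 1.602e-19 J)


E = hc/lambda = 6.626e-34 * 3e8 / 4.704e-06 = 4.226e-20 J = 0.2638 eV

0.2638 eV


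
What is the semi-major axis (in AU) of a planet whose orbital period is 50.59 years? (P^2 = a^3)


a = P^(2/3) = 50.59^(2/3) = 13.6786

13.6786 AU


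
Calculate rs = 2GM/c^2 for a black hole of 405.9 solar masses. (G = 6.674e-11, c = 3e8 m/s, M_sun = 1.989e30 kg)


M = 405.9 * 1.989e30 kg = 8.073351e+32 kg. rs = 2GM/c^2 = 2 * 6.674e-11 * 8.073351e+32 / (3e8)^2 = 1.197e+06

1.197e+06 m


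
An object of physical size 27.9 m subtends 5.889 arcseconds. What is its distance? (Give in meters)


D = size / theta_rad, theta_rad = 5.889 * pi/(180*3600) = 2.855e-05, D = 977209.729

977209.729 m


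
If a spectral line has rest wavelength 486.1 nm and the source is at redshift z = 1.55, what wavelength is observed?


lam_obs = lam_emit * (1 + z) = 486.1 * (1 + 1.55) = 1239.555

1239.555 nm


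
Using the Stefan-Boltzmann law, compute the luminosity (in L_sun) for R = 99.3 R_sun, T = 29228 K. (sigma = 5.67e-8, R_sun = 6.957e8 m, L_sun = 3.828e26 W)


R = 99.3 * 6.957e8 m = 6.908301e+10 m. L = 4*pi*R^2*sigma*T^4 = 4*pi*(6.908301e+10)^2 * 5.67e-8 * 29228^4 = 2.481600233e+33 W. L/L_sun = 2.481600233e+33 / 3.828e26 = 6.483e+06

6.483e+06 L_sun


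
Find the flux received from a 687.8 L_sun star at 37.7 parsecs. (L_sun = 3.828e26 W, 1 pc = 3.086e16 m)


F = L / (4*pi*d^2) = 2.633e+29 / (4*pi*(1.163e+18)^2) = 1.548e-08

1.548e-08 W/m^2


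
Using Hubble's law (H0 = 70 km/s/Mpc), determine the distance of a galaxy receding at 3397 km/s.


d = v / H0 = 3397 / 70 = 48.5286

48.5286 Mpc


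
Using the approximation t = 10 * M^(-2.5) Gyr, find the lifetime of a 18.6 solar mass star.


t = 10 * M^(-2.5) = 10 * 18.6^(-2.5) = 0.0067

0.0067 Gyr


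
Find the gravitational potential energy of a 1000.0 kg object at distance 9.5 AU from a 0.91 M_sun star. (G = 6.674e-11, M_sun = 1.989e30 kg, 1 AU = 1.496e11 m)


M = 0.91 * 1.989e30 kg = 1.80999e+30 kg; r = 9.5 AU * 1.496e11 m/AU = 1.4212e+12 m. U = -GM*m/r = -(6.674e-11 * 1.80999e+30 * 1000.0) / 1.4212e+12 = -8.500e+10

-8.500e+10 J


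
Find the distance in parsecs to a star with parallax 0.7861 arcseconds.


d = 1/p = 1/0.7861 = 1.2721

1.2721 pc


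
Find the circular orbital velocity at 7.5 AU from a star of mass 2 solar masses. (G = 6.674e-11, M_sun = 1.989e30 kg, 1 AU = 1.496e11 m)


v = sqrt(GM/r) = sqrt(6.674e-11 * 3.978e+30 / 1.122e+12) = 15382.5757

15382.5757 m/s


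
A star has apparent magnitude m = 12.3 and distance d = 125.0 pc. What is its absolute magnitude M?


M = m - 5*log10(d) + 5 = 12.3 - 5*log10(125.0) + 5 = 6.8154

6.8154


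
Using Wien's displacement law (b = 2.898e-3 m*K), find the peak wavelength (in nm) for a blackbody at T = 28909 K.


lam_max = b / T = 2.898e-3 / 28909 = 1.002e-07 m = 100.2456 nm

100.2456 nm


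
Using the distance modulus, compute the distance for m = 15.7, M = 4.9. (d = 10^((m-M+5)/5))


d = 10^((m - M + 5)/5) = 10^((15.7 - 4.9 + 5)/5) = 1445.4398

1445.4398 pc


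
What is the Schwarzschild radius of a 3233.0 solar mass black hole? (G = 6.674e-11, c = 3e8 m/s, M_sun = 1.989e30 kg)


M = 3233.0 * 1.989e30 kg = 6.430437e+33 kg. rs = 2GM/c^2 = 2 * 6.674e-11 * 6.430437e+33 / (3e8)^2 = 9.537e+06

9.537e+06 m


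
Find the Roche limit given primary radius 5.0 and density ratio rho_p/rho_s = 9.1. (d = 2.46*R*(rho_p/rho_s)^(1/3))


d_Roche = 2.46 * 5.0 * 9.1^(1/3) = 25.6794

25.6794


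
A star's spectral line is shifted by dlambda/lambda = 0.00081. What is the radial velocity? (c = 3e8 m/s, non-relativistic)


v = (dlambda/lambda) * c = 0.00081 * 3e8 = 243000.0

243000.0 m/s


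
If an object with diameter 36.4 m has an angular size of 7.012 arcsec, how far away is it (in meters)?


D = size / theta_rad, theta_rad = 7.012 * pi/(180*3600) = 3.400e-05, D = 1.071e+06

1.071e+06 m


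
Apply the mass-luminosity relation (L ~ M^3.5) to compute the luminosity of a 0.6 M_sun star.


L/L_sun = (M/M_sun)^3.5 = 0.6^3.5 = 0.1673

0.1673 L_sun


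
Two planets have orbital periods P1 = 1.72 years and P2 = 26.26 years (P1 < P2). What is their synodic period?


1/P_syn = |1/P1 - 1/P2| = |1/1.72 - 1/26.26| => P_syn = 1.8406

1.8406 years


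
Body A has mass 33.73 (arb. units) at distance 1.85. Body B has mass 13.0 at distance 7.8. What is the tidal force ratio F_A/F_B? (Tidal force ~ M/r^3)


Ratio = (M1/r1^3) / (M2/r2^3) = (33.73/1.85^3) / (13.0/7.8^3) = 194.4651

194.4651


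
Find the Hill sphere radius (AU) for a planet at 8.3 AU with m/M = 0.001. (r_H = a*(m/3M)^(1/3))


r_H = a * (m/3M)^(1/3) = 8.3 * (0.001/3)^(1/3) = 0.5755

0.5755 AU


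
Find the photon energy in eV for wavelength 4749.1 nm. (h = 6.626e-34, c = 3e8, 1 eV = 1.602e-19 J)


E = hc/lambda = 6.626e-34 * 3e8 / 4.749e-06 = 4.186e-20 J = 0.2613 eV

0.2613 eV


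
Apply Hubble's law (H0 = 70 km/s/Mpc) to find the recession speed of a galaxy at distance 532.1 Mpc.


v = H0 * d = 70 * 532.1 = 37247.0

37247.0 km/s


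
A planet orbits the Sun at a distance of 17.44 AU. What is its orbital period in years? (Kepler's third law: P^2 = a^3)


P = a^(3/2) = 17.44^1.5 = 72.8316

72.8316 years


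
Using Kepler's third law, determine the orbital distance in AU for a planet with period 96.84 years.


a = P^(2/3) = 96.84^(2/3) = 21.0881

21.0881 AU


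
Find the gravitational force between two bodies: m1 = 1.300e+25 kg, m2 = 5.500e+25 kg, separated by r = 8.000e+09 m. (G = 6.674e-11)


F = G*m1*m2/r^2 = 6.674e-11 * 1.300e+25 * 5.500e+25 / (8.000e+09)^2 = 6.674e-11 * 7.150e+50 / 6.400e+19 = 7.456e+20

7.456e+20 N


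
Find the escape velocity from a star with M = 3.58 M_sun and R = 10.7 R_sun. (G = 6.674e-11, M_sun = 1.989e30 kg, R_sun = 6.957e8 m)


M = 3.58 * 1.989e30 kg = 7.12062e+30 kg; R = 10.7 * 6.957e8 m = 7.44399e+09 m. v_esc = sqrt(2GM/R) = sqrt(2 * 6.674e-11 * 7.12062e+30 / 7.44399e+09) = 357325.585

357325.585 m/s


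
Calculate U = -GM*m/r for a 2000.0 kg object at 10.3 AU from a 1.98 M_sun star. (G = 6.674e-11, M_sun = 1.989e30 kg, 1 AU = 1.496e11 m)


M = 1.98 * 1.989e30 kg = 3.93822e+30 kg; r = 10.3 AU * 1.496e11 m/AU = 1.54088e+12 m. U = -GM*m/r = -(6.674e-11 * 3.93822e+30 * 2000.0) / 1.54088e+12 = -3.412e+11

-3.412e+11 J


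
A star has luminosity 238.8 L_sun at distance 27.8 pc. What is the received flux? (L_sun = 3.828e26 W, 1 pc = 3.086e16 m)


F = L / (4*pi*d^2) = 9.141e+28 / (4*pi*(8.579e+17)^2) = 9.884e-09

9.884e-09 W/m^2


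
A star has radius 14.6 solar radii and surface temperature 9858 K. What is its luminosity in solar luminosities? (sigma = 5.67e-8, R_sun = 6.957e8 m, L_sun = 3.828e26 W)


R = 14.6 * 6.957e8 m = 1.015722e+10 m. L = 4*pi*R^2*sigma*T^4 = 4*pi*(1.015722e+10)^2 * 5.67e-8 * 9858^4 = 6.942212392e+29 W. L/L_sun = 6.942212392e+29 / 3.828e26 = 1813.5351

1813.5351 L_sun


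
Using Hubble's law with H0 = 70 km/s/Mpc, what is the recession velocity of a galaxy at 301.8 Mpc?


v = H0 * d = 70 * 301.8 = 21126.0

21126.0 km/s


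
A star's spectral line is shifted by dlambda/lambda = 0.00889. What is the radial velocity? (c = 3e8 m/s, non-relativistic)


v = (dlambda/lambda) * c = 0.00889 * 3e8 = 2.667e+06

2.667e+06 m/s


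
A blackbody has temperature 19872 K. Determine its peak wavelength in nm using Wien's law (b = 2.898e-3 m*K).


lam_max = b / T = 2.898e-3 / 19872 = 1.458e-07 m = 145.8333 nm

145.8333 nm


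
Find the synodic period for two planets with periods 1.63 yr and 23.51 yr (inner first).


1/P_syn = |1/P1 - 1/P2| = |1/1.63 - 1/23.51| => P_syn = 1.7514

1.7514 years


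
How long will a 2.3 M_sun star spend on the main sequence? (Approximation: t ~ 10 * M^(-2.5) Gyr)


t = 10 * M^(-2.5) = 10 * 2.3^(-2.5) = 1.2465

1.2465 Gyr


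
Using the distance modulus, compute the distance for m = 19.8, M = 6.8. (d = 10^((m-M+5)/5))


d = 10^((m - M + 5)/5) = 10^((19.8 - 6.8 + 5)/5) = 3981.0717

3981.0717 pc


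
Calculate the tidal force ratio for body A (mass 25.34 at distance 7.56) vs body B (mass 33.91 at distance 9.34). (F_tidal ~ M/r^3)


Ratio = (M1/r1^3) / (M2/r2^3) = (25.34/7.56^3) / (33.91/9.34^3) = 1.4091

1.4091


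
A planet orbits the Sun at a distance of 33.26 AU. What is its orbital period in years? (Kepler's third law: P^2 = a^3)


P = a^(3/2) = 33.26^1.5 = 191.8154

191.8154 years


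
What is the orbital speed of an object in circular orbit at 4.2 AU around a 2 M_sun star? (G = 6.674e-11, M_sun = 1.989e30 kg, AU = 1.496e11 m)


v = sqrt(GM/r) = sqrt(6.674e-11 * 3.978e+30 / 6.283e+11) = 20555.8315

20555.8315 m/s


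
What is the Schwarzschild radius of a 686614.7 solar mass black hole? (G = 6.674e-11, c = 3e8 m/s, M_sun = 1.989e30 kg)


M = 686614.7 * 1.989e30 kg = 1.365676638e+36 kg. rs = 2GM/c^2 = 2 * 6.674e-11 * 1.365676638e+36 / (3e8)^2 = 2.025e+09

2.025e+09 m


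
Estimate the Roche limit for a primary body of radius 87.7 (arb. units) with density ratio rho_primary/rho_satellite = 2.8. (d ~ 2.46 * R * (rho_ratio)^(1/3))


d_Roche = 2.46 * 87.7 * 2.8^(1/3) = 304.0797

304.0797


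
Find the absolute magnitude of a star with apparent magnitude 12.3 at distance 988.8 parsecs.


M = m - 5*log10(d) + 5 = 12.3 - 5*log10(988.8) + 5 = 2.3245

2.3245


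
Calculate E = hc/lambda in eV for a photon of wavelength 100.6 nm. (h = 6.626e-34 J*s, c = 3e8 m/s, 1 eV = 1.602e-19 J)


E = hc/lambda = 6.626e-34 * 3e8 / 1.006e-07 = 1.976e-18 J = 12.3342 eV

12.3342 eV


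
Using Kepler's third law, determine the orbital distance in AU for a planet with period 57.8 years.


a = P^(2/3) = 57.8^(2/3) = 14.9492

14.9492 AU


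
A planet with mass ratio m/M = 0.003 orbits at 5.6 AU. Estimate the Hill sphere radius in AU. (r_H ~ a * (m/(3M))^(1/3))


r_H = a * (m/3M)^(1/3) = 5.6 * (0.003/3)^(1/3) = 0.56

0.56 AU


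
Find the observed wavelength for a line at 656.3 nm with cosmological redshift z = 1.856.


lam_obs = lam_emit * (1 + z) = 656.3 * (1 + 1.856) = 1874.3928

1874.3928 nm


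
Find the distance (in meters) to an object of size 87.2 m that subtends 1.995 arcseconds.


D = size / theta_rad, theta_rad = 1.995 * pi/(180*3600) = 9.672e-06, D = 9.016e+06

9.016e+06 m


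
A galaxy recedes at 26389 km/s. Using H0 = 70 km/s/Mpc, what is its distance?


d = v / H0 = 26389 / 70 = 376.9857

376.9857 Mpc


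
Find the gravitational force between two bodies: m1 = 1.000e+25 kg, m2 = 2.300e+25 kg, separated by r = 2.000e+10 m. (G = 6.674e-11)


F = G*m1*m2/r^2 = 6.674e-11 * 1.000e+25 * 2.300e+25 / (2.000e+10)^2 = 6.674e-11 * 2.300e+50 / 4.000e+20 = 3.838e+19

3.838e+19 N


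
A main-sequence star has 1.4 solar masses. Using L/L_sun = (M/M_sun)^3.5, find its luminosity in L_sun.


L/L_sun = (M/M_sun)^3.5 = 1.4^3.5 = 3.2467

3.2467 L_sun


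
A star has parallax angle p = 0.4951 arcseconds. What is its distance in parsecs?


d = 1/p = 1/0.4951 = 2.0198

2.0198 pc


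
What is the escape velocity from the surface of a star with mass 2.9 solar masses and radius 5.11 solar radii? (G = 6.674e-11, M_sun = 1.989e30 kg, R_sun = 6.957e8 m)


M = 2.9 * 1.989e30 kg = 5.7681e+30 kg; R = 5.11 * 6.957e8 m = 3.555027e+09 m. v_esc = sqrt(2GM/R) = sqrt(2 * 6.674e-11 * 5.7681e+30 / 3.555027e+09) = 465374.9877

465374.9877 m/s


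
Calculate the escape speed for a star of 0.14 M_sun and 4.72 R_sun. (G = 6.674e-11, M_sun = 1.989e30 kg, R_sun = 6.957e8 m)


M = 0.14 * 1.989e30 kg = 2.7846e+29 kg; R = 4.72 * 6.957e8 m = 3.283704e+09 m. v_esc = sqrt(2GM/R) = sqrt(2 * 6.674e-11 * 2.7846e+29 / 3.283704e+09) = 106391.641

106391.641 m/s


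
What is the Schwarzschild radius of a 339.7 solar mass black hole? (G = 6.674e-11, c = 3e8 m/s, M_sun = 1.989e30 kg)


M = 339.7 * 1.989e30 kg = 6.756633e+32 kg. rs = 2GM/c^2 = 2 * 6.674e-11 * 6.756633e+32 / (3e8)^2 = 1.002e+06

1.002e+06 m


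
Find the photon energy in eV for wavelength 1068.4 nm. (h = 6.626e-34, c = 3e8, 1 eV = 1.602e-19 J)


E = hc/lambda = 6.626e-34 * 3e8 / 1.068e-06 = 1.861e-19 J = 1.1614 eV

1.1614 eV


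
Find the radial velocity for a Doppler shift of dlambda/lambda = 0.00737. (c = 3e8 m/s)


v = (dlambda/lambda) * c = 0.00737 * 3e8 = 2.211e+06

2.211e+06 m/s


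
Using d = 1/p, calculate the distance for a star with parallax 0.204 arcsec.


d = 1/p = 1/0.204 = 4.902

4.902 pc


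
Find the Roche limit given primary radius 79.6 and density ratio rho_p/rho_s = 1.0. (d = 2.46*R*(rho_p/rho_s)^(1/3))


d_Roche = 2.46 * 79.6 * 1.0^(1/3) = 195.816

195.816


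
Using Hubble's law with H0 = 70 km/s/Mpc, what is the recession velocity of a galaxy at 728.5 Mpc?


v = H0 * d = 70 * 728.5 = 50995.0

50995.0 km/s


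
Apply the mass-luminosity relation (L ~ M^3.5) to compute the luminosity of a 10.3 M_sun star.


L/L_sun = (M/M_sun)^3.5 = 10.3^3.5 = 3506.9558

3506.9558 L_sun


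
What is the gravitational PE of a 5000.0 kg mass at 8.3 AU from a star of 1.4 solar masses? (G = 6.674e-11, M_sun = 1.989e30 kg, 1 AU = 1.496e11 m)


M = 1.4 * 1.989e30 kg = 2.7846e+30 kg; r = 8.3 AU * 1.496e11 m/AU = 1.24168e+12 m. U = -GM*m/r = -(6.674e-11 * 2.7846e+30 * 5000.0) / 1.24168e+12 = -7.484e+11

-7.484e+11 J


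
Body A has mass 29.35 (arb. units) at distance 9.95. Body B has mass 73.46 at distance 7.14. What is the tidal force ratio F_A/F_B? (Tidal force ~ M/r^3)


Ratio = (M1/r1^3) / (M2/r2^3) = (29.35/9.95^3) / (73.46/7.14^3) = 0.1476

0.1476


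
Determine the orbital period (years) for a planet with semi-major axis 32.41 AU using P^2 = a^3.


P = a^(3/2) = 32.41^1.5 = 184.5094

184.5094 years


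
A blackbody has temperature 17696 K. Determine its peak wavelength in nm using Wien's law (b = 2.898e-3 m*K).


lam_max = b / T = 2.898e-3 / 17696 = 1.638e-07 m = 163.7658 nm

163.7658 nm


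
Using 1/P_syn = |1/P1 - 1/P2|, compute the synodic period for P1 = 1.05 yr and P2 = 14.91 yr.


1/P_syn = |1/P1 - 1/P2| = |1/1.05 - 1/14.91| => P_syn = 1.1295

1.1295 years


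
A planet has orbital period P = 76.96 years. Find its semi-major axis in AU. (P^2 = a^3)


a = P^(2/3) = 76.96^(2/3) = 18.093

18.093 AU


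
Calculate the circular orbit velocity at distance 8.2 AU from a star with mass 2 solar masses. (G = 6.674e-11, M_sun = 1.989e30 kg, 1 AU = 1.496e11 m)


v = sqrt(GM/r) = sqrt(6.674e-11 * 3.978e+30 / 1.227e+12) = 14711.3581

14711.3581 m/s


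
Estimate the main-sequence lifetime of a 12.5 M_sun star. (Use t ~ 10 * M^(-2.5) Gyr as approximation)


t = 10 * M^(-2.5) = 10 * 12.5^(-2.5) = 0.0181

0.0181 Gyr


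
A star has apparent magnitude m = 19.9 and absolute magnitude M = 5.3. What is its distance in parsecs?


d = 10^((m - M + 5)/5) = 10^((19.9 - 5.3 + 5)/5) = 8317.6377

8317.6377 pc


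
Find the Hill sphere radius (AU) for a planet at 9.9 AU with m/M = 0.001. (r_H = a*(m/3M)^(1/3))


r_H = a * (m/3M)^(1/3) = 9.9 * (0.001/3)^(1/3) = 0.6864

0.6864 AU


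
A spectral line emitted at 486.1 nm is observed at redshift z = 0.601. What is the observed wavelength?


lam_obs = lam_emit * (1 + z) = 486.1 * (1 + 0.601) = 778.2461

778.2461 nm


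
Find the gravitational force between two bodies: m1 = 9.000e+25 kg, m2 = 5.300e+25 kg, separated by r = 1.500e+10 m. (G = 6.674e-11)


F = G*m1*m2/r^2 = 6.674e-11 * 9.000e+25 * 5.300e+25 / (1.500e+10)^2 = 6.674e-11 * 4.770e+51 / 2.250e+20 = 1.415e+21

1.415e+21 N


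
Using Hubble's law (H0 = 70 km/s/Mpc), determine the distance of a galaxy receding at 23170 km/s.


d = v / H0 = 23170 / 70 = 331.0

331.0 Mpc


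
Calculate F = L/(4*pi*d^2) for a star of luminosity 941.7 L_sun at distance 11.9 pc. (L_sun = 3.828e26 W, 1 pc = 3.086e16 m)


F = L / (4*pi*d^2) = 3.605e+29 / (4*pi*(3.672e+17)^2) = 2.127e-07

2.127e-07 W/m^2


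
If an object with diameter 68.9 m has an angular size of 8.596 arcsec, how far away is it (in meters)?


D = size / theta_rad, theta_rad = 8.596 * pi/(180*3600) = 4.167e-05, D = 1.653e+06

1.653e+06 m


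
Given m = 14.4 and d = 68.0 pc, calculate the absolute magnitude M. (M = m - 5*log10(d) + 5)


M = m - 5*log10(d) + 5 = 14.4 - 5*log10(68.0) + 5 = 10.2375

10.2375


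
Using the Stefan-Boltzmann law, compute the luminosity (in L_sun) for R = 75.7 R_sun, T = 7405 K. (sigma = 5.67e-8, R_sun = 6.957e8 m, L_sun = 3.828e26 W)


R = 75.7 * 6.957e8 m = 5.266449e+10 m. L = 4*pi*R^2*sigma*T^4 = 4*pi*(5.266449e+10)^2 * 5.67e-8 * 7405^4 = 5.941949276e+30 W. L/L_sun = 5.941949276e+30 / 3.828e26 = 15522.3335

15522.3335 L_sun


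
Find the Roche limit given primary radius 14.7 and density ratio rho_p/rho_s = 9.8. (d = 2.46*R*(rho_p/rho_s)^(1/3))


d_Roche = 2.46 * 14.7 * 9.8^(1/3) = 77.3858

77.3858


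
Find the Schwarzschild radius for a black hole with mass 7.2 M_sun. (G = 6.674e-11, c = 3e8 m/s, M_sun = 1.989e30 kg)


M = 7.2 * 1.989e30 kg = 1.43208e+31 kg. rs = 2GM/c^2 = 2 * 6.674e-11 * 1.43208e+31 / (3e8)^2 = 21239.3376

21239.3376 m


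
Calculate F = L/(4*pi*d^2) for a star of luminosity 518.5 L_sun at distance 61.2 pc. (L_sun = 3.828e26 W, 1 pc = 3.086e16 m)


F = L / (4*pi*d^2) = 1.985e+29 / (4*pi*(1.889e+18)^2) = 4.428e-09

4.428e-09 W/m^2


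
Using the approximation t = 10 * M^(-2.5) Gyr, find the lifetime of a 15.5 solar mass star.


t = 10 * M^(-2.5) = 10 * 15.5^(-2.5) = 0.0106

0.0106 Gyr


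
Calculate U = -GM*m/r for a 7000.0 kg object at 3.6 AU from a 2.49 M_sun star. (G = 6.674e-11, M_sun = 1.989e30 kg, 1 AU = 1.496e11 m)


M = 2.49 * 1.989e30 kg = 4.95261e+30 kg; r = 3.6 AU * 1.496e11 m/AU = 5.3856e+11 m. U = -GM*m/r = -(6.674e-11 * 4.95261e+30 * 7000.0) / 5.3856e+11 = -4.296e+12

-4.296e+12 J


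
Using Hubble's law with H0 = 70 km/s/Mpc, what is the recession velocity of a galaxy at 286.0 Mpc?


v = H0 * d = 70 * 286.0 = 20020.0

20020.0 km/s


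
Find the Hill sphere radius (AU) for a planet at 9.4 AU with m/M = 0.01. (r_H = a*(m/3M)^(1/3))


r_H = a * (m/3M)^(1/3) = 9.4 * (0.01/3)^(1/3) = 1.4042

1.4042 AU


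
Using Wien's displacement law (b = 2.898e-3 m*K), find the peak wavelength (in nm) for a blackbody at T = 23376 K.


lam_max = b / T = 2.898e-3 / 23376 = 1.240e-07 m = 123.9733 nm

123.9733 nm


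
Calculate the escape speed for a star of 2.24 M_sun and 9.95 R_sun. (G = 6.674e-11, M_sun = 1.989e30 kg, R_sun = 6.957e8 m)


M = 2.24 * 1.989e30 kg = 4.45536e+30 kg; R = 9.95 * 6.957e8 m = 6.922215e+09 m. v_esc = sqrt(2GM/R) = sqrt(2 * 6.674e-11 * 4.45536e+30 / 6.922215e+09) = 293107.5178

293107.5178 m/s


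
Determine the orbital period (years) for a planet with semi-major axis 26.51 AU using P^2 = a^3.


P = a^(3/2) = 26.51^1.5 = 136.4943

136.4943 years


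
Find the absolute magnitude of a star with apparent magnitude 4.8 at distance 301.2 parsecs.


M = m - 5*log10(d) + 5 = 4.8 - 5*log10(301.2) + 5 = -2.5943

-2.5943


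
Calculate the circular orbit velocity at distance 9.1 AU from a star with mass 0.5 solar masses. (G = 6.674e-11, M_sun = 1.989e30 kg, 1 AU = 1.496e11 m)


v = sqrt(GM/r) = sqrt(6.674e-11 * 9.945e+29 / 1.361e+12) = 6982.4688

6982.4688 m/s


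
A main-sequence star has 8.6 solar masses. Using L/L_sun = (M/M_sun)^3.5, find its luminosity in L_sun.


L/L_sun = (M/M_sun)^3.5 = 8.6^3.5 = 1865.2823

1865.2823 L_sun


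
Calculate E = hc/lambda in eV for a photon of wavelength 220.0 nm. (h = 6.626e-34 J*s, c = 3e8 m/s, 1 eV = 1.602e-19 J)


E = hc/lambda = 6.626e-34 * 3e8 / 2.200e-07 = 9.035e-19 J = 5.6401 eV

5.6401 eV


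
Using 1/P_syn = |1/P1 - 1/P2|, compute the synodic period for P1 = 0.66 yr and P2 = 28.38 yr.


1/P_syn = |1/P1 - 1/P2| = |1/0.66 - 1/28.38| => P_syn = 0.6757

0.6757 years


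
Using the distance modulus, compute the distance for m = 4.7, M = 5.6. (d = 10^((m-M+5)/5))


d = 10^((m - M + 5)/5) = 10^((4.7 - 5.6 + 5)/5) = 6.6069

6.6069 pc


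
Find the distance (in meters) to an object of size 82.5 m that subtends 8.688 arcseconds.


D = size / theta_rad, theta_rad = 8.688 * pi/(180*3600) = 4.212e-05, D = 1.959e+06

1.959e+06 m


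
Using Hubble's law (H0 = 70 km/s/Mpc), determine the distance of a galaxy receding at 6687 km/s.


d = v / H0 = 6687 / 70 = 95.5286

95.5286 Mpc


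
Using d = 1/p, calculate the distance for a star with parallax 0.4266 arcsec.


d = 1/p = 1/0.4266 = 2.3441

2.3441 pc


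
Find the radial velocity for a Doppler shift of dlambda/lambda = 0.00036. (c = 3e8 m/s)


v = (dlambda/lambda) * c = 0.00036 * 3e8 = 108000.0

108000.0 m/s


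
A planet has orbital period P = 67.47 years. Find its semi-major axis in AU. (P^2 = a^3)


a = P^(2/3) = 67.47^(2/3) = 16.5732

16.5732 AU


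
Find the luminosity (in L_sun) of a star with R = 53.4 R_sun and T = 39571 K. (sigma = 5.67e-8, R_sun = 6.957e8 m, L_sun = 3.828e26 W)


R = 53.4 * 6.957e8 m = 3.715038e+10 m. L = 4*pi*R^2*sigma*T^4 = 4*pi*(3.715038e+10)^2 * 5.67e-8 * 39571^4 = 2.411168413e+33 W. L/L_sun = 2.411168413e+33 / 3.828e26 = 6.299e+06

6.299e+06 L_sun


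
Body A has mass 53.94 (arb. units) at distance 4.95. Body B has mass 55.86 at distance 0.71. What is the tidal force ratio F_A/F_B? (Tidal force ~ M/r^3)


Ratio = (M1/r1^3) / (M2/r2^3) = (53.94/4.95^3) / (55.86/0.71^3) = 0.0028

0.0028


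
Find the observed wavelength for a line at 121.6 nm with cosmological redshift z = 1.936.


lam_obs = lam_emit * (1 + z) = 121.6 * (1 + 1.936) = 357.0176

357.0176 nm


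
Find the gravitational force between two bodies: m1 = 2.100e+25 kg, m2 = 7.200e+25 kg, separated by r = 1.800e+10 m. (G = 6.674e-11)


F = G*m1*m2/r^2 = 6.674e-11 * 2.100e+25 * 7.200e+25 / (1.800e+10)^2 = 6.674e-11 * 1.512e+51 / 3.240e+20 = 3.115e+20

3.115e+20 N


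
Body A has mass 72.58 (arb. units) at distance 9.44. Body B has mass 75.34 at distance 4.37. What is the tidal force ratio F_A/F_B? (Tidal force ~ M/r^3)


Ratio = (M1/r1^3) / (M2/r2^3) = (72.58/9.44^3) / (75.34/4.37^3) = 0.0956

0.0956


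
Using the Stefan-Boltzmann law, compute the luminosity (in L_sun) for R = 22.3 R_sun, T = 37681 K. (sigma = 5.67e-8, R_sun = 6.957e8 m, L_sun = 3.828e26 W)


R = 22.3 * 6.957e8 m = 1.551411e+10 m. L = 4*pi*R^2*sigma*T^4 = 4*pi*(1.551411e+10)^2 * 5.67e-8 * 37681^4 = 3.45729418e+32 W. L/L_sun = 3.45729418e+32 / 3.828e26 = 903159.3991

903159.3991 L_sun


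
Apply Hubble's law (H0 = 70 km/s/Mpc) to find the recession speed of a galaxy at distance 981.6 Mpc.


v = H0 * d = 70 * 981.6 = 68712.0

68712.0 km/s


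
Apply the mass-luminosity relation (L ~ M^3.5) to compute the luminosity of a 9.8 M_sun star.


L/L_sun = (M/M_sun)^3.5 = 9.8^3.5 = 2946.397

2946.397 L_sun


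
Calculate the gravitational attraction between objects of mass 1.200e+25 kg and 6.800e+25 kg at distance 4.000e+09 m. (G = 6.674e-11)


F = G*m1*m2/r^2 = 6.674e-11 * 1.200e+25 * 6.800e+25 / (4.000e+09)^2 = 6.674e-11 * 8.160e+50 / 1.600e+19 = 3.404e+21

3.404e+21 N
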